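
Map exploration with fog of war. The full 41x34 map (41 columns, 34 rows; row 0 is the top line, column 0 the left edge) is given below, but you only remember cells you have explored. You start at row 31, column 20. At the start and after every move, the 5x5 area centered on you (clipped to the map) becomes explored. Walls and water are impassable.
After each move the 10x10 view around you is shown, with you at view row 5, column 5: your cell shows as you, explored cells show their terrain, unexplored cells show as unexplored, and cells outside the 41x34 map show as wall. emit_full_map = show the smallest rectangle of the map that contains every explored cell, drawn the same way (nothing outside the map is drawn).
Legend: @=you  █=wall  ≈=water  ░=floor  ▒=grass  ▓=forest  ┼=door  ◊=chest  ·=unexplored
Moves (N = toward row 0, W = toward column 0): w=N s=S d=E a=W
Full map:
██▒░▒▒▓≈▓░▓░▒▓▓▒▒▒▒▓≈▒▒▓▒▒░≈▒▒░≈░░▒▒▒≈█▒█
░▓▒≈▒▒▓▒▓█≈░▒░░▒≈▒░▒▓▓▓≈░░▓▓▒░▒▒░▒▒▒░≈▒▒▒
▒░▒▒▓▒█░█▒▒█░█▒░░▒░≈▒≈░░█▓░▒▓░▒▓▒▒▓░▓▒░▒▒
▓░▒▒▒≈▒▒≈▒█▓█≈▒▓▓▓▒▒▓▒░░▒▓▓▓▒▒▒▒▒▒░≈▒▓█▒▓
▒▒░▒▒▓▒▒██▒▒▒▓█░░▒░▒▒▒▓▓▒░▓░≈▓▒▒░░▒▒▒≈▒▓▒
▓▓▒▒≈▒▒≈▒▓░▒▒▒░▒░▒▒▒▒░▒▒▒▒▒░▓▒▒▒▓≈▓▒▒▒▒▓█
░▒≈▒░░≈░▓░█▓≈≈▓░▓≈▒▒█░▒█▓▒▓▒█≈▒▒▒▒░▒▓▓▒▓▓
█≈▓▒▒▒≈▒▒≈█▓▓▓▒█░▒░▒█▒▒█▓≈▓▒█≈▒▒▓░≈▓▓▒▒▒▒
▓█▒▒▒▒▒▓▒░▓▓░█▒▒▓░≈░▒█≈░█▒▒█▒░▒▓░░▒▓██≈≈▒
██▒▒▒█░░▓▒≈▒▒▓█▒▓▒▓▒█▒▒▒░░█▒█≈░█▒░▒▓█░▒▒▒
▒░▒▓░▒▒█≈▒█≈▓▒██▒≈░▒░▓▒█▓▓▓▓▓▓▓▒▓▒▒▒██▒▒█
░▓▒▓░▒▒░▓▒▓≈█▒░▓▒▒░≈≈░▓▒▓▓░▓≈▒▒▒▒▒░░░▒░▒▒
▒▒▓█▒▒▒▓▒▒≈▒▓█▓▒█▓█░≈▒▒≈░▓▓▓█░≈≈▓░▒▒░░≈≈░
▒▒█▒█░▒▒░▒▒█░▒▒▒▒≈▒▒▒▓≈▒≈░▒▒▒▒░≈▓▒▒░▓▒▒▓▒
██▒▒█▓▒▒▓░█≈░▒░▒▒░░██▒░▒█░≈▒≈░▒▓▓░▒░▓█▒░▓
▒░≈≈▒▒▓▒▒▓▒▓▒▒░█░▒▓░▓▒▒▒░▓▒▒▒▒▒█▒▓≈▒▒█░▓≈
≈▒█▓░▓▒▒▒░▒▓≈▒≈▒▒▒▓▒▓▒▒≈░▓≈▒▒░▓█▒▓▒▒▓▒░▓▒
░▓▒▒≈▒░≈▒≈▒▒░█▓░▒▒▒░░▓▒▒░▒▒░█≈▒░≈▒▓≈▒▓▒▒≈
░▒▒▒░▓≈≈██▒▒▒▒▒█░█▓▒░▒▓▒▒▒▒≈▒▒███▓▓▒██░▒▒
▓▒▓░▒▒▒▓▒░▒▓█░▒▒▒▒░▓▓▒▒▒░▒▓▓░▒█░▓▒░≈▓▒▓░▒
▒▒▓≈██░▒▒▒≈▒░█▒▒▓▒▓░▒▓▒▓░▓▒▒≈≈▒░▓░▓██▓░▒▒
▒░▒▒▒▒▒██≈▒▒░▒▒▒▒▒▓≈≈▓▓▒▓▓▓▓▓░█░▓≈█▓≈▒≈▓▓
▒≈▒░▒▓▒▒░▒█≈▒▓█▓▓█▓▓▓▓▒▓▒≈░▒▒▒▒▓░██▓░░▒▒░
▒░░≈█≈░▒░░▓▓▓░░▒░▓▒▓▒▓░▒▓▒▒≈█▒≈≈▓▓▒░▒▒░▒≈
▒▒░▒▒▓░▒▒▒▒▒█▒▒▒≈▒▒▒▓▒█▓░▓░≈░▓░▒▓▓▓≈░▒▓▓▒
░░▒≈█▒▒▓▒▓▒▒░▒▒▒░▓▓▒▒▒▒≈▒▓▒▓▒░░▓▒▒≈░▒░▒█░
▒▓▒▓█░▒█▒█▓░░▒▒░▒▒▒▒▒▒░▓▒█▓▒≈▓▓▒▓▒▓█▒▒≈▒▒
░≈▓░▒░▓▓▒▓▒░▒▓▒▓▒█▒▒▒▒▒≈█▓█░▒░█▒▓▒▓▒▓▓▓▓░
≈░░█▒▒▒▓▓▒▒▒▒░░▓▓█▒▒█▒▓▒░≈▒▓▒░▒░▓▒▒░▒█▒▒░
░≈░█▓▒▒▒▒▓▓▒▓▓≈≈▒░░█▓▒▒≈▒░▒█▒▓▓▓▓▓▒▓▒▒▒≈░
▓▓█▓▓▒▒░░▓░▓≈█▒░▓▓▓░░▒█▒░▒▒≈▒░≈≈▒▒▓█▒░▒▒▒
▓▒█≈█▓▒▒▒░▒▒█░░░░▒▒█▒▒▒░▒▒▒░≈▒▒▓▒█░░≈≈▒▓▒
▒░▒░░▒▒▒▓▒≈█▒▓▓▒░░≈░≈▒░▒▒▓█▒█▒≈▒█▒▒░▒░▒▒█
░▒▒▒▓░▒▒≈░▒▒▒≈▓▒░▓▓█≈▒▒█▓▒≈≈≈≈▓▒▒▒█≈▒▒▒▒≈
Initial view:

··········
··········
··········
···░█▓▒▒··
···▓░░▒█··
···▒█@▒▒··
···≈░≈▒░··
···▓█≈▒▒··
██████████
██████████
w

··········
··········
··········
···▒▒█▒▓··
···░█▓▒▒··
···▓░@▒█··
···▒█▒▒▒··
···≈░≈▒░··
···▓█≈▒▒··
██████████

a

··········
··········
··········
···█▒▒█▒▓·
···░░█▓▒▒·
···▓▓@░▒█·
···▒▒█▒▒▒·
···░≈░≈▒░·
····▓█≈▒▒·
██████████

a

··········
··········
··········
···▓█▒▒█▒▓
···▒░░█▓▒▒
···▓▓@░░▒█
···░▒▒█▒▒▒
···░░≈░≈▒░
·····▓█≈▒▒
██████████

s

··········
··········
···▓█▒▒█▒▓
···▒░░█▓▒▒
···▓▓▓░░▒█
···░▒@█▒▒▒
···░░≈░≈▒░
···░▓▓█≈▒▒
██████████
██████████

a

··········
··········
····▓█▒▒█▒
···≈▒░░█▓▒
···░▓▓▓░░▒
···░░@▒█▒▒
···▒░░≈░≈▒
···▒░▓▓█≈▒
██████████
██████████

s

··········
····▓█▒▒█▒
···≈▒░░█▓▒
···░▓▓▓░░▒
···░░▒▒█▒▒
···▒░@≈░≈▒
···▒░▓▓█≈▒
██████████
██████████
██████████

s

····▓█▒▒█▒
···≈▒░░█▓▒
···░▓▓▓░░▒
···░░▒▒█▒▒
···▒░░≈░≈▒
···▒░@▓█≈▒
██████████
██████████
██████████
██████████

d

···▓█▒▒█▒▓
··≈▒░░█▓▒▒
··░▓▓▓░░▒█
··░░▒▒█▒▒▒
··▒░░≈░≈▒░
··▒░▓@█≈▒▒
██████████
██████████
██████████
██████████

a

····▓█▒▒█▒
···≈▒░░█▓▒
···░▓▓▓░░▒
···░░▒▒█▒▒
···▒░░≈░≈▒
···▒░@▓█≈▒
██████████
██████████
██████████
██████████

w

··········
····▓█▒▒█▒
···≈▒░░█▓▒
···░▓▓▓░░▒
···░░▒▒█▒▒
···▒░@≈░≈▒
···▒░▓▓█≈▒
██████████
██████████
██████████


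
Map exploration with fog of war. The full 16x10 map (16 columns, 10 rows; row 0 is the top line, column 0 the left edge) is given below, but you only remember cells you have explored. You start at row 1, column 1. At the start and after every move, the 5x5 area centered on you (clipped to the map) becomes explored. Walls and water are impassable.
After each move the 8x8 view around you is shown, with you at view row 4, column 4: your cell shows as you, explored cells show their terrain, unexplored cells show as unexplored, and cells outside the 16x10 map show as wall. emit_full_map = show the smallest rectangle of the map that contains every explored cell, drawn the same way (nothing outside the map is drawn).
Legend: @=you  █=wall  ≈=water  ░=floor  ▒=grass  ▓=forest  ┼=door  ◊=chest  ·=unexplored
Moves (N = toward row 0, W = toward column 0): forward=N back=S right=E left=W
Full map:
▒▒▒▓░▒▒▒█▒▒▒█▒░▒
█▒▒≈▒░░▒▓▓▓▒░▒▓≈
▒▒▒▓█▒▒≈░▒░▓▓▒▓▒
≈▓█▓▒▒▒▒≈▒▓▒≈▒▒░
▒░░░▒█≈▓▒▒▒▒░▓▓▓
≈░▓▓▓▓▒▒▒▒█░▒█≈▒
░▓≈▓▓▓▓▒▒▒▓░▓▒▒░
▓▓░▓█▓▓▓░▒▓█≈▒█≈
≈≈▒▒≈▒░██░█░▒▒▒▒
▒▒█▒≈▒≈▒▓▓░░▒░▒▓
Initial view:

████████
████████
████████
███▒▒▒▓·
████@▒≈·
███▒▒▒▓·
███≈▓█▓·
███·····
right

████████
████████
████████
██▒▒▒▓░·
███▒@≈▒·
██▒▒▒▓█·
██≈▓█▓▒·
██······

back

████████
████████
██▒▒▒▓░·
███▒▒≈▒·
██▒▒@▓█·
██≈▓█▓▒·
██▒░░░▒·
██······

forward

████████
████████
████████
██▒▒▒▓░·
███▒@≈▒·
██▒▒▒▓█·
██≈▓█▓▒·
██▒░░░▒·

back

████████
████████
██▒▒▒▓░·
███▒▒≈▒·
██▒▒@▓█·
██≈▓█▓▒·
██▒░░░▒·
██······

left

████████
████████
███▒▒▒▓░
████▒▒≈▒
███▒@▒▓█
███≈▓█▓▒
███▒░░░▒
███·····

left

████████
████████
████▒▒▒▓
█████▒▒≈
████@▒▒▓
████≈▓█▓
████▒░░░
████····

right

████████
████████
███▒▒▒▓░
████▒▒≈▒
███▒@▒▓█
███≈▓█▓▒
███▒░░░▒
███·····

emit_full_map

▒▒▒▓░
█▒▒≈▒
▒@▒▓█
≈▓█▓▒
▒░░░▒

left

████████
████████
████▒▒▒▓
█████▒▒≈
████@▒▒▓
████≈▓█▓
████▒░░░
████····


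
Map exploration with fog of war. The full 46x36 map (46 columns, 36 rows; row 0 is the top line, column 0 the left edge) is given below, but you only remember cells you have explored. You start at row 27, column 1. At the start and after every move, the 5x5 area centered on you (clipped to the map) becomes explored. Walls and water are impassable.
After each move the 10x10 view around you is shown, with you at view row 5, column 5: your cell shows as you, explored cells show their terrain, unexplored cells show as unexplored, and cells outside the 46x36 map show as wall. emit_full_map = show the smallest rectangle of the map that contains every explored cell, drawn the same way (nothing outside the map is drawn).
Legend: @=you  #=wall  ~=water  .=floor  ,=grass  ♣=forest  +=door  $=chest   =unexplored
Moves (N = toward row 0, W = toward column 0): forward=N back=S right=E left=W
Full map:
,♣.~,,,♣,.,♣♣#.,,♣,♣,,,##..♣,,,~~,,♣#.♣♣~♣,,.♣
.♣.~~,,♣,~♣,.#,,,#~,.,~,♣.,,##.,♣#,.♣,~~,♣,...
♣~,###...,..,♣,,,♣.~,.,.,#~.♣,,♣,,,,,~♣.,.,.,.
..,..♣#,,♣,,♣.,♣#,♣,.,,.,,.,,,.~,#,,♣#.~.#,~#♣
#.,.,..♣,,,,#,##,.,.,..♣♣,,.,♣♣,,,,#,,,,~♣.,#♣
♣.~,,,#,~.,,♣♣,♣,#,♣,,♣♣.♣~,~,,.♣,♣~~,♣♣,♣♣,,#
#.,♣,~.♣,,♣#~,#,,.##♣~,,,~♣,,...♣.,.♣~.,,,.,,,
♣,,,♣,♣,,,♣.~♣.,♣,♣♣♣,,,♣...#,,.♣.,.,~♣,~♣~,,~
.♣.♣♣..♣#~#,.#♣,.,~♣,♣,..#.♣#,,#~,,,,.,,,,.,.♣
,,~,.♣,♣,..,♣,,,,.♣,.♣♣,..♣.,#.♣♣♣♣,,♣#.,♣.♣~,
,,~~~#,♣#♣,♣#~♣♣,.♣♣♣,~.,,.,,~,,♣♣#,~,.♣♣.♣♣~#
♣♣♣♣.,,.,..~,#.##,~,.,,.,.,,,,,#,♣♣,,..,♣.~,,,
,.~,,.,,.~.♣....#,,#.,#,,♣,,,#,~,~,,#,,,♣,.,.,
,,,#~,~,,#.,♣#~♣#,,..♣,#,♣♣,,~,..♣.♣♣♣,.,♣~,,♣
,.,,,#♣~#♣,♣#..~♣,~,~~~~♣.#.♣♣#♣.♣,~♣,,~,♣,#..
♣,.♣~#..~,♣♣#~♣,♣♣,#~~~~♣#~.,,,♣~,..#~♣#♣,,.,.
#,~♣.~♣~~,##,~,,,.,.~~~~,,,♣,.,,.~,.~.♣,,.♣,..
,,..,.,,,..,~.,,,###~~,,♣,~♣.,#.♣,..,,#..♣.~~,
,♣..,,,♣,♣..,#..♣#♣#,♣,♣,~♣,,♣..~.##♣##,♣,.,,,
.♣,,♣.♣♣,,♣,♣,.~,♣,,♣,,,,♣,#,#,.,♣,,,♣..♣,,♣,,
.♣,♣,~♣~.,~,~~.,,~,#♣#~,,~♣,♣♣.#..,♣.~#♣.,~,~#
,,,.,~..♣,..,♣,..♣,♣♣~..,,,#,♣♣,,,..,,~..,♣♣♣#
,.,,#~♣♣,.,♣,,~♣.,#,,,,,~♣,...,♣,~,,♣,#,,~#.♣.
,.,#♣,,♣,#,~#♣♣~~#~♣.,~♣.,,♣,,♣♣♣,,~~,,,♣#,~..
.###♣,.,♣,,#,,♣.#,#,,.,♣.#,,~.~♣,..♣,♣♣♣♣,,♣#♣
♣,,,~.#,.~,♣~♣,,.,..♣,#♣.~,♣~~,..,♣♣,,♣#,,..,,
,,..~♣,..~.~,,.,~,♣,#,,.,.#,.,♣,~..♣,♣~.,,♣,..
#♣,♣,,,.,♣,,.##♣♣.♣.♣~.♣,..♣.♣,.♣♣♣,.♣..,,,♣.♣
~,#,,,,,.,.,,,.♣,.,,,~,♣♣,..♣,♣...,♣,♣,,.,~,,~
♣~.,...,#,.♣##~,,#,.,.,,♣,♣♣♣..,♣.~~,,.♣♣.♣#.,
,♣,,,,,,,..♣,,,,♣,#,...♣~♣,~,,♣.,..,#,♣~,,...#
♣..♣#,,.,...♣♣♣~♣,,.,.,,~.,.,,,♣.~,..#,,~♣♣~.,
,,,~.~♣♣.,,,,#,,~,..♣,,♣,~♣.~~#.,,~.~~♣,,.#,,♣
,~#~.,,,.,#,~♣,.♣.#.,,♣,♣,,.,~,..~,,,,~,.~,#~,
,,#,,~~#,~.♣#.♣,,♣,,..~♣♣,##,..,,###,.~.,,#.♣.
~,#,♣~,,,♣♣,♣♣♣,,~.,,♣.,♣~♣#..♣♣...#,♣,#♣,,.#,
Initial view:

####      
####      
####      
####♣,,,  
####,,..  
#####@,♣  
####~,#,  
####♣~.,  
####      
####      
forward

####      
####      
####      
####.###  
####♣,,,  
####,@..  
#####♣,♣  
####~,#,  
####♣~.,  
####      

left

#####     
#####     
#####     
#####.### 
#####♣,,, 
#####@,.. 
######♣,♣ 
#####~,#, 
#####♣~., 
#####     

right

####      
####      
####      
####.###  
####♣,,,  
####,@..  
#####♣,♣  
####~,#,  
####♣~.,  
####      

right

###       
###       
###       
###.###♣  
###♣,,,~  
###,,@.~  
####♣,♣,  
###~,#,,  
###♣~.,   
###       

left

####      
####      
####      
####.###♣ 
####♣,,,~ 
####,@..~ 
#####♣,♣, 
####~,#,, 
####♣~.,  
####      

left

#####     
#####     
#####     
#####.###♣
#####♣,,,~
#####@,..~
######♣,♣,
#####~,#,,
#####♣~., 
#####     

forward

#####     
#####     
#####     
#####,.,  
#####.###♣
#####@,,,~
#####,,..~
######♣,♣,
#####~,#,,
#####♣~., 

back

#####     
#####     
#####,.,  
#####.###♣
#####♣,,,~
#####@,..~
######♣,♣,
#####~,#,,
#####♣~., 
#####     

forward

#####     
#####     
#####     
#####,.,  
#####.###♣
#####@,,,~
#####,,..~
######♣,♣,
#####~,#,,
#####♣~., 

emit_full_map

,.,  
.###♣
@,,,~
,,..~
#♣,♣,
~,#,,
♣~., 

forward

#####     
#####     
#####     
#####,.,  
#####,.,  
#####@###♣
#####♣,,,~
#####,,..~
######♣,♣,
#####~,#,,

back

#####     
#####     
#####,.,  
#####,.,  
#####.###♣
#####@,,,~
#####,,..~
######♣,♣,
#####~,#,,
#####♣~., 

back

#####     
#####,.,  
#####,.,  
#####.###♣
#####♣,,,~
#####@,..~
######♣,♣,
#####~,#,,
#####♣~., 
#####     

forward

#####     
#####     
#####,.,  
#####,.,  
#####.###♣
#####@,,,~
#####,,..~
######♣,♣,
#####~,#,,
#####♣~., 

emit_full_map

,.,  
,.,  
.###♣
@,,,~
,,..~
#♣,♣,
~,#,,
♣~., 

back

#####     
#####,.,  
#####,.,  
#####.###♣
#####♣,,,~
#####@,..~
######♣,♣,
#####~,#,,
#####♣~., 
#####     


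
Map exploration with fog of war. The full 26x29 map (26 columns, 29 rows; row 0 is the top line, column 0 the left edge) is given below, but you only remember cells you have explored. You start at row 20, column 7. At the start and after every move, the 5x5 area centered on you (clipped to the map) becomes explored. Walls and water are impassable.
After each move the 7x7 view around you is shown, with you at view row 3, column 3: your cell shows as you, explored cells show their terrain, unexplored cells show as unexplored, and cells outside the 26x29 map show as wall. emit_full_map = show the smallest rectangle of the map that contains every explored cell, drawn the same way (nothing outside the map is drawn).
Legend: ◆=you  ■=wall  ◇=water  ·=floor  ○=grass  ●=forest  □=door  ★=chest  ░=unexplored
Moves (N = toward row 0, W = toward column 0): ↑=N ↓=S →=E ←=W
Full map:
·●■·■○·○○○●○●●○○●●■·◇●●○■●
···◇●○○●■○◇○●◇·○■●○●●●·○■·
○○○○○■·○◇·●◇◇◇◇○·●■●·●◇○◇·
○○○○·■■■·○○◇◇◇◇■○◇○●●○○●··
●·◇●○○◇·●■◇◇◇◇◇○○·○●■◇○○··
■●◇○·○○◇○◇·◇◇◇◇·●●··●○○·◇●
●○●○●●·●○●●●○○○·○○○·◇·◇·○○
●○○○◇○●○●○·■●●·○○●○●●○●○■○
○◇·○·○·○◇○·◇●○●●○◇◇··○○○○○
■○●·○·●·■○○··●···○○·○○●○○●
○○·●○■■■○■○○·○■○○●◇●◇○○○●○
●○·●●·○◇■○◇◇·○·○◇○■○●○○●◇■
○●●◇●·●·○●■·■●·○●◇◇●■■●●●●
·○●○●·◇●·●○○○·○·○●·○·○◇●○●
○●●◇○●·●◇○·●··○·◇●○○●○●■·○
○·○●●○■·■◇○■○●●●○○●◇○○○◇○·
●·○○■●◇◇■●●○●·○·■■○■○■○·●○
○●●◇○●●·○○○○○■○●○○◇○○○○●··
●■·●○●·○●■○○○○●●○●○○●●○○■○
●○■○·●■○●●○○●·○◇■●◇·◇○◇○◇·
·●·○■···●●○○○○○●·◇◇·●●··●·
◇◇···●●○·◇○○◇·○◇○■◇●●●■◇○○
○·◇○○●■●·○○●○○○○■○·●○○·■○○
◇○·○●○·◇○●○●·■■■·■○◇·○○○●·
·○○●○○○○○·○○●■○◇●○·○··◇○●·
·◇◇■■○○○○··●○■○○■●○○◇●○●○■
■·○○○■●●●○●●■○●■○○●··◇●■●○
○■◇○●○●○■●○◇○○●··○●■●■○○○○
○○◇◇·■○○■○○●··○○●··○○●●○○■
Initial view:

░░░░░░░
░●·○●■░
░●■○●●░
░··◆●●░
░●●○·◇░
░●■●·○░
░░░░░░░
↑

░░░░░░░
░●●·○○░
░●·○●■░
░●■◆●●░
░···●●░
░●●○·◇░
░●■●·○░

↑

░░░░░░░
░●◇◇■●░
░●●·○○░
░●·◆●■░
░●■○●●░
░···●●░
░●●○·◇░

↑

░░░░░░░
░○■·■◇░
░●◇◇■●░
░●●◆○○░
░●·○●■░
░●■○●●░
░···●●░

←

░░░░░░░
░●○■·■◇
░■●◇◇■●
░○●◆·○○
░○●·○●■
░·●■○●●
░░···●●

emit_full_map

●○■·■◇
■●◇◇■●
○●◆·○○
○●·○●■
·●■○●●
░···●●
░●●○·◇
░●■●·○

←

░░░░░░░
░●●○■·■
░○■●◇◇■
░◇○◆●·○
░●○●·○●
░○·●■○●
░░░···●

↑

░░░░░░░
░◇○●·●░
░●●○■·■
░○■◆◇◇■
░◇○●●·○
░●○●·○●
░○·●■○●

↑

░░░░░░░
░○●·◇●░
░◇○●·●░
░●●◆■·■
░○■●◇◇■
░◇○●●·○
░●○●·○●

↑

░░░░░░░
░◇●·●·░
░○●·◇●░
░◇○◆·●░
░●●○■·■
░○■●◇◇■
░◇○●●·○

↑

░░░░░░░
░●●·○◇░
░◇●·●·░
░○●◆◇●░
░◇○●·●░
░●●○■·■
░○■●◇◇■

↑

░░░░░░░
░●○■■■░
░●●·○◇░
░◇●◆●·░
░○●·◇●░
░◇○●·●░
░●●○■·■

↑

░░░░░░░
░·○·●·░
░●○■■■░
░●●◆○◇░
░◇●·●·░
░○●·◇●░
░◇○●·●░

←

░░░░░░░
░●·○·●·
░·●○■■■
░·●◆·○◇
░●◇●·●·
░●○●·◇●
░░◇○●·●

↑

░░░░░░░
░·○·○·░
░●·○·●·
░·●◆■■■
░·●●·○◇
░●◇●·●·
░●○●·◇●

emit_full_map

·○·○·░░░
●·○·●·░░
·●◆■■■░░
·●●·○◇░░
●◇●·●·░░
●○●·◇●░░
░◇○●·●░░
░●●○■·■◇
░○■●◇◇■●
░◇○●●·○○
░●○●·○●■
░○·●■○●●
░░░···●●
░░░●●○·◇
░░░●■●·○

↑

░░░░░░░
░○○◇○●░
░·○·○·░
░●·◆·●·
░·●○■■■
░·●●·○◇
░●◇●·●·

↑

░░░░░░░
░●○●●·░
░○○◇○●░
░·○◆○·░
░●·○·●·
░·●○■■■
░·●●·○◇

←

░░░░░░░
░○●○●●·
░○○○◇○●
░◇·◆·○·
░○●·○·●
░○·●○■■
░░·●●·○

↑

░░░░░░░
░●◇○·○░
░○●○●●·
░○○◆◇○●
░◇·○·○·
░○●·○·●
░○·●○■■

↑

░░░░░░░
░·◇●○○░
░●◇○·○░
░○●◆●●·
░○○○◇○●
░◇·○·○·
░○●·○·●

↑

░░░░░░░
░○○○·■░
░·◇●○○░
░●◇◆·○░
░○●○●●·
░○○○◇○●
░◇·○·○·

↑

░░░░░░░
░○○○○■░
░○○○·■░
░·◇◆○○░
░●◇○·○░
░○●○●●·
░○○○◇○●

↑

░░░░░░░
░··◇●○░
░○○○○■░
░○○◆·■░
░·◇●○○░
░●◇○·○░
░○●○●●·

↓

░··◇●○░
░○○○○■░
░○○○·■░
░·◇◆○○░
░●◇○·○░
░○●○●●·
░○○○◇○●

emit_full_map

··◇●○░░░░
○○○○■░░░░
○○○·■░░░░
·◇◆○○░░░░
●◇○·○░░░░
○●○●●·░░░
○○○◇○●░░░
◇·○·○·░░░
○●·○·●·░░
○·●○■■■░░
░·●●·○◇░░
░●◇●·●·░░
░●○●·◇●░░
░░◇○●·●░░
░░●●○■·■◇
░░○■●◇◇■●
░░◇○●●·○○
░░●○●·○●■
░░○·●■○●●
░░░░···●●
░░░░●●○·◇
░░░░●■●·○


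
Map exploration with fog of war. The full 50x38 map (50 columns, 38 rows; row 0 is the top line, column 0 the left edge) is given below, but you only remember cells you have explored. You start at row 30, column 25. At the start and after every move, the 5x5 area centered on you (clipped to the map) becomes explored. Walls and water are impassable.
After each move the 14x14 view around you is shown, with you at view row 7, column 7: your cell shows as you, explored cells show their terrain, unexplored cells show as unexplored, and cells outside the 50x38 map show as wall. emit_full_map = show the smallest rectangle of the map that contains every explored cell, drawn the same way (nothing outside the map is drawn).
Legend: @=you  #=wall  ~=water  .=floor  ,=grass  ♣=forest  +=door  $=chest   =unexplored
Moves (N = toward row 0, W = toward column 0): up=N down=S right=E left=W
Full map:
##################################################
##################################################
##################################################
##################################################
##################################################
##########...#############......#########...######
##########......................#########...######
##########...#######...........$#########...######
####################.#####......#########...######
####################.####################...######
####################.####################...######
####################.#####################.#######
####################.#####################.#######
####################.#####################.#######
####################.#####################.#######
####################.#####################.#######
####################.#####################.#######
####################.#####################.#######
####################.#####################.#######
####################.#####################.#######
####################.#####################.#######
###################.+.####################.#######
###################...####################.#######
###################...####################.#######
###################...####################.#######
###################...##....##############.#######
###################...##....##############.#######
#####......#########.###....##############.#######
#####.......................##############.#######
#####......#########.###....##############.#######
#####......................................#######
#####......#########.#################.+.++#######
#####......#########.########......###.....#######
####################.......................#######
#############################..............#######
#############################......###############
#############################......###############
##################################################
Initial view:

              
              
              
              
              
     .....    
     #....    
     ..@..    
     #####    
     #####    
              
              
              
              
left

              
              
              
              
              
     ......   
     ##....   
     ..@...   
     ######   
     ######   
              
              
              
              

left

              
              
              
              
              
     .......  
     ###....  
     ..@....  
     #######  
     #######  
              
              
              
              

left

              
              
              
              
              
     ........ 
     .###.... 
     ..@..... 
     .####### 
     .####### 
              
              
              
              

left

              
              
              
              
              
     .........
     #.###....
     ..@......
     #.#######
     #.#######
              
              
              
              

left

              
              
              
              
              
     .........
     ##.###...
     ..@......
     ##.######
     ##.######
              
              
              
              

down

              
              
              
              
     .........
     ##.###...
     .........
     ##@######
     ##.######
     ##...    
              
              
              
              

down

              
              
              
     .........
     ##.###...
     .........
     ##.######
     ##@######
     ##...    
     #####    
              
              
              
##############

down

              
              
     .........
     ##.###...
     .........
     ##.######
     ##.######
     ##@..    
     #####    
     #####    
              
              
##############
##############

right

              
              
    ..........
    ##.###....
    ..........
    ##.#######
    ##.#######
    ##.@..    
    ######    
    ######    
              
              
##############
##############

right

              
              
   .......... 
   ##.###.... 
   .......... 
   ##.####### 
   ##.####### 
   ##..@..    
   #######    
   #######    
              
              
##############
##############

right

              
              
  ..........  
  ##.###....  
  ..........  
  ##.#######  
  ##.#######  
  ##...@..    
  ########    
  ########    
              
              
##############
##############

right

              
              
 ..........   
 ##.###....   
 ..........   
 ##.#######   
 ##.#######   
 ##....@..    
 #########    
 #########    
              
              
##############
##############

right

              
              
..........    
##.###....    
..........    
##.#######    
##.#######    
##.....@..    
##########    
##########    
              
              
##############
##############

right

              
              
.........     
#.###....     
.........     
#.########    
#.########    
#......@..    
##########    
##########    
              
              
##############
##############

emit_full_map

.......... 
##.###.... 
.......... 
##.########
##.########
##......@..
###########
###########

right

              
              
........      
.###....      
........      
.#########    
.########.    
.......@..    
#########.    
#########.    
              
              
##############
##############

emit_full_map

..........  
##.###....  
..........  
##.#########
##.########.
##.......@..
###########.
###########.


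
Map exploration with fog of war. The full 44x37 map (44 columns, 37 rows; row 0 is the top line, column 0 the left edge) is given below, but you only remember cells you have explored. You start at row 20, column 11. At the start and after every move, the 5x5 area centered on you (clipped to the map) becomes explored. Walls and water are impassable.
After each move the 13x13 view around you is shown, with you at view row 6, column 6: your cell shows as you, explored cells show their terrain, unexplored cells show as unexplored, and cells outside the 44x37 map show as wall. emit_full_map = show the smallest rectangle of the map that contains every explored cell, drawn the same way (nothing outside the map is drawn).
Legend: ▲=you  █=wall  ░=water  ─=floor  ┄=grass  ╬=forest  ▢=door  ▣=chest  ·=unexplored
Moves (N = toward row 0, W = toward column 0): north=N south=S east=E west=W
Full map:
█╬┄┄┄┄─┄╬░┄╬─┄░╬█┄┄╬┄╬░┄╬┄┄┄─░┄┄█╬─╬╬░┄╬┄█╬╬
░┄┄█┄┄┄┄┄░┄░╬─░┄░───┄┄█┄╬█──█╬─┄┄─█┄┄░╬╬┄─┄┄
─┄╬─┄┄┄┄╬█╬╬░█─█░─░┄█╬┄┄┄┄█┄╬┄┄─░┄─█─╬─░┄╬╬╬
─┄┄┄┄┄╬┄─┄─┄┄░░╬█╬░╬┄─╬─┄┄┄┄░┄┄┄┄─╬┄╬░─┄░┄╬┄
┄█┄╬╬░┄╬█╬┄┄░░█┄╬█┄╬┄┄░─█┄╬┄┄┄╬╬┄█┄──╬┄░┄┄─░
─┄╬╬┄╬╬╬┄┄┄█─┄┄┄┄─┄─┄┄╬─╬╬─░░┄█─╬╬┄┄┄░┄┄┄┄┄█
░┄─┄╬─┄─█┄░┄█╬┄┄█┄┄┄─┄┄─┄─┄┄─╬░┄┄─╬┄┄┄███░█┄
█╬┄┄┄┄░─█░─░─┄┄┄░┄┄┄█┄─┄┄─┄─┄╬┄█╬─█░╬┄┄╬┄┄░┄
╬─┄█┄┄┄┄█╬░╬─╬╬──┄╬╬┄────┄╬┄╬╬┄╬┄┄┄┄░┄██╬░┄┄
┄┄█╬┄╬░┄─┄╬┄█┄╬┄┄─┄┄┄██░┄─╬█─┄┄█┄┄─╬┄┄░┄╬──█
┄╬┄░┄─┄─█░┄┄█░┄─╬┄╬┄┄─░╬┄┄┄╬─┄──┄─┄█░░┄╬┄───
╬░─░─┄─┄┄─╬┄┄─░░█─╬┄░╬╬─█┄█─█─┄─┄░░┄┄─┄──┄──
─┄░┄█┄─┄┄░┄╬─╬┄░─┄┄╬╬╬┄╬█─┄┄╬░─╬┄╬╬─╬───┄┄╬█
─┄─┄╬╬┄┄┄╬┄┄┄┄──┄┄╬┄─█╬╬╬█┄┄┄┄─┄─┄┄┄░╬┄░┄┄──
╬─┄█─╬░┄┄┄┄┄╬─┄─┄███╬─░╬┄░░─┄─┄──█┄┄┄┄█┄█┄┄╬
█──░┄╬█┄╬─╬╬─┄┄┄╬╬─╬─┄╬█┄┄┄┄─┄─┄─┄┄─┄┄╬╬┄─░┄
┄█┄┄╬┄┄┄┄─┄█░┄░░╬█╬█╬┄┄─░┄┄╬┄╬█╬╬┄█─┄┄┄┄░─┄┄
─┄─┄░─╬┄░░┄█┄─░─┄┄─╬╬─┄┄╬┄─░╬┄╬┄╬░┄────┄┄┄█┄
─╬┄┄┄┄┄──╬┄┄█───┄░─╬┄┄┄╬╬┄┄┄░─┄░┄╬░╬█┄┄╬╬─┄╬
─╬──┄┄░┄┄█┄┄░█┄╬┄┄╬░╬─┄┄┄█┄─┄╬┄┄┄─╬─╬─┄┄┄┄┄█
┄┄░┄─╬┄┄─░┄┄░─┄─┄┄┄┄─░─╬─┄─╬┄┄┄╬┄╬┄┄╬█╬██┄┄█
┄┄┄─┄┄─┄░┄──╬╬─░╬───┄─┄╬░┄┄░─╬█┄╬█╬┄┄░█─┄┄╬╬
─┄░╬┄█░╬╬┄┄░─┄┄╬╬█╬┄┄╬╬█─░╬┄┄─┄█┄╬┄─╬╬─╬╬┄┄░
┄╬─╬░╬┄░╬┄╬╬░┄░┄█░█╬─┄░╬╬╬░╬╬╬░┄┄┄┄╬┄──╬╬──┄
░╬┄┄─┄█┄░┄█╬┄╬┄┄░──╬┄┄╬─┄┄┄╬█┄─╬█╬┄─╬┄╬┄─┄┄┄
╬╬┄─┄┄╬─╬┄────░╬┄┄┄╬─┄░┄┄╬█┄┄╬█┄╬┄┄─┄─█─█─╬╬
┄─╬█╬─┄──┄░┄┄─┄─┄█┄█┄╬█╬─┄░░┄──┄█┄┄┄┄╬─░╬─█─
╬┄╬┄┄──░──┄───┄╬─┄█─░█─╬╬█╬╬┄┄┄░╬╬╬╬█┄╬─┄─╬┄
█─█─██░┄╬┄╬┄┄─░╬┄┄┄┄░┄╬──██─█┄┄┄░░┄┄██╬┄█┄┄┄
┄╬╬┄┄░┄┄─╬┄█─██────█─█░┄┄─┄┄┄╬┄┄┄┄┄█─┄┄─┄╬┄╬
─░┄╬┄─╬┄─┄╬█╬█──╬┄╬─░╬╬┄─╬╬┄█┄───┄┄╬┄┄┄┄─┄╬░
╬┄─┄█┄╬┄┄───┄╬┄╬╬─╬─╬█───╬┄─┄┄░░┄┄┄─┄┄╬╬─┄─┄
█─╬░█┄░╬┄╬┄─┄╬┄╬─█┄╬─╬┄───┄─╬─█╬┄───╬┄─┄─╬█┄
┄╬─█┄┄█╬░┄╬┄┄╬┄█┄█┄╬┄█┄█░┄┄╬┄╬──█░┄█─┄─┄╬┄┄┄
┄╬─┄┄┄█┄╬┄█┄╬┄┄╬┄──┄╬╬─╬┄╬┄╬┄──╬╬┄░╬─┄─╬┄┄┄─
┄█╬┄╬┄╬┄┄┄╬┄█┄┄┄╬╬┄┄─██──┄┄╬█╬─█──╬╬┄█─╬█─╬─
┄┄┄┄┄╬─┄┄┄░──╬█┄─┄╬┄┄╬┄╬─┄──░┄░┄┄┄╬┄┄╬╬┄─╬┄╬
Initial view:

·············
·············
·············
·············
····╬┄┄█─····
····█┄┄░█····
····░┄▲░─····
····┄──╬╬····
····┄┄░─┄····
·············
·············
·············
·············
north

·············
·············
·············
·············
····░┄█┄─····
····╬┄┄█─····
····█┄▲░█····
····░┄┄░─····
····┄──╬╬····
····┄┄░─┄····
·············
·············
·············

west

·············
·············
·············
·············
····░░┄█┄─···
····─╬┄┄█─···
····┄█▲┄░█···
····─░┄┄░─···
····░┄──╬╬···
·····┄┄░─┄···
·············
·············
·············

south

·············
·············
·············
····░░┄█┄─···
····─╬┄┄█─···
····┄█┄┄░█···
····─░▲┄░─···
····░┄──╬╬···
····╬┄┄░─┄···
·············
·············
·············
·············

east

·············
·············
·············
···░░┄█┄─····
···─╬┄┄█─····
···┄█┄┄░█····
···─░┄▲░─····
···░┄──╬╬····
···╬┄┄░─┄····
·············
·············
·············
·············

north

·············
·············
·············
·············
···░░┄█┄─····
···─╬┄┄█─····
···┄█┄▲░█····
···─░┄┄░─····
···░┄──╬╬····
···╬┄┄░─┄····
·············
·············
·············

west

·············
·············
·············
·············
····░░┄█┄─···
····─╬┄┄█─···
····┄█▲┄░█···
····─░┄┄░─···
····░┄──╬╬···
····╬┄┄░─┄···
·············
·············
·············

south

·············
·············
·············
····░░┄█┄─···
····─╬┄┄█─···
····┄█┄┄░█···
····─░▲┄░─···
····░┄──╬╬···
····╬┄┄░─┄···
·············
·············
·············
·············

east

·············
·············
·············
···░░┄█┄─····
···─╬┄┄█─····
···┄█┄┄░█····
···─░┄▲░─····
···░┄──╬╬····
···╬┄┄░─┄····
·············
·············
·············
·············

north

·············
·············
·············
·············
···░░┄█┄─····
···─╬┄┄█─····
···┄█┄▲░█····
···─░┄┄░─····
···░┄──╬╬····
···╬┄┄░─┄····
·············
·············
·············

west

·············
·············
·············
·············
····░░┄█┄─···
····─╬┄┄█─···
····┄█▲┄░█···
····─░┄┄░─···
····░┄──╬╬···
····╬┄┄░─┄···
·············
·············
·············

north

·············
·············
·············
·············
····┄─┄█░····
····░░┄█┄─···
····─╬▲┄█─···
····┄█┄┄░█···
····─░┄┄░─···
····░┄──╬╬···
····╬┄┄░─┄···
·············
·············

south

·············
·············
·············
····┄─┄█░····
····░░┄█┄─···
····─╬┄┄█─···
····┄█▲┄░█···
····─░┄┄░─···
····░┄──╬╬···
····╬┄┄░─┄···
·············
·············
·············

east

·············
·············
·············
···┄─┄█░·····
···░░┄█┄─····
···─╬┄┄█─····
···┄█┄▲░█····
···─░┄┄░─····
···░┄──╬╬····
···╬┄┄░─┄····
·············
·············
·············

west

·············
·············
·············
····┄─┄█░····
····░░┄█┄─···
····─╬┄┄█─···
····┄█▲┄░█···
····─░┄┄░─···
····░┄──╬╬···
····╬┄┄░─┄···
·············
·············
·············

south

·············
·············
····┄─┄█░····
····░░┄█┄─···
····─╬┄┄█─···
····┄█┄┄░█···
····─░▲┄░─···
····░┄──╬╬···
····╬┄┄░─┄···
·············
·············
·············
·············

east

·············
·············
···┄─┄█░·····
···░░┄█┄─····
···─╬┄┄█─····
···┄█┄┄░█····
···─░┄▲░─····
···░┄──╬╬····
···╬┄┄░─┄····
·············
·············
·············
·············

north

·············
·············
·············
···┄─┄█░·····
···░░┄█┄─····
···─╬┄┄█─····
···┄█┄▲░█····
···─░┄┄░─····
···░┄──╬╬····
···╬┄┄░─┄····
·············
·············
·············

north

·············
·············
·············
·············
···┄─┄█░┄····
···░░┄█┄─····
···─╬┄▲█─····
···┄█┄┄░█····
···─░┄┄░─····
···░┄──╬╬····
···╬┄┄░─┄····
·············
·············

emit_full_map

┄─┄█░┄
░░┄█┄─
─╬┄▲█─
┄█┄┄░█
─░┄┄░─
░┄──╬╬
╬┄┄░─┄

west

·············
·············
·············
·············
····┄─┄█░┄···
····░░┄█┄─···
····─╬▲┄█─···
····┄█┄┄░█···
····─░┄┄░─···
····░┄──╬╬···
····╬┄┄░─┄···
·············
·············

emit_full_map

┄─┄█░┄
░░┄█┄─
─╬▲┄█─
┄█┄┄░█
─░┄┄░─
░┄──╬╬
╬┄┄░─┄
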